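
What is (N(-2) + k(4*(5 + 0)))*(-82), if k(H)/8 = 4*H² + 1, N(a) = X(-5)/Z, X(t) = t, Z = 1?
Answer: -1049846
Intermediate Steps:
N(a) = -5 (N(a) = -5/1 = -5*1 = -5)
k(H) = 8 + 32*H² (k(H) = 8*(4*H² + 1) = 8*(1 + 4*H²) = 8 + 32*H²)
(N(-2) + k(4*(5 + 0)))*(-82) = (-5 + (8 + 32*(4*(5 + 0))²))*(-82) = (-5 + (8 + 32*(4*5)²))*(-82) = (-5 + (8 + 32*20²))*(-82) = (-5 + (8 + 32*400))*(-82) = (-5 + (8 + 12800))*(-82) = (-5 + 12808)*(-82) = 12803*(-82) = -1049846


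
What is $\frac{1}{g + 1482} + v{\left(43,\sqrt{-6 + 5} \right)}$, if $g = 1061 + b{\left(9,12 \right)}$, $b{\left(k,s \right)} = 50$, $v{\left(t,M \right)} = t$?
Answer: $\frac{111500}{2593} \approx 43.0$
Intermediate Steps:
$g = 1111$ ($g = 1061 + 50 = 1111$)
$\frac{1}{g + 1482} + v{\left(43,\sqrt{-6 + 5} \right)} = \frac{1}{1111 + 1482} + 43 = \frac{1}{2593} + 43 = \frac{111500}{2593}$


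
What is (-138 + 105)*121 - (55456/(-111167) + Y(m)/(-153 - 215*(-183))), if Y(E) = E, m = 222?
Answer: -2899130250679/726142844 ≈ -3992.5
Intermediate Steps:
(-138 + 105)*121 - (55456/(-111167) + Y(m)/(-153 - 215*(-183))) = (-138 + 105)*121 - (55456/(-111167) + 222/(-153 - 215*(-183))) = -33*121 - (55456*(-1/111167) + 222/(-153 + 39345)) = -3993 - (-55456/111167 + 222/39192) = -3993 - (-55456/111167 + 222*(1/39192)) = -3993 - (-55456/111167 + 37/6532) = -3993 - 1*(-358125413/726142844) = -3993 + 358125413/726142844 = -2899130250679/726142844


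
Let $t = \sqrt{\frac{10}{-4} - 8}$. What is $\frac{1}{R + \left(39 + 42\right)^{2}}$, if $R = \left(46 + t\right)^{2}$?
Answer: $\frac{34666}{300788377} - \frac{184 i \sqrt{42}}{300788377} \approx 0.00011525 - 3.9644 \cdot 10^{-6} i$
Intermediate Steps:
$t = \frac{i \sqrt{42}}{2}$ ($t = \sqrt{10 \left(- \frac{1}{4}\right) - 8} = \sqrt{- \frac{5}{2} - 8} = \sqrt{- \frac{21}{2}} = \frac{i \sqrt{42}}{2} \approx 3.2404 i$)
$R = \left(46 + \frac{i \sqrt{42}}{2}\right)^{2} \approx 2105.5 + 298.11 i$
$\frac{1}{R + \left(39 + 42\right)^{2}} = \frac{1}{\frac{\left(92 + i \sqrt{42}\right)^{2}}{4} + \left(39 + 42\right)^{2}} = \frac{1}{\frac{\left(92 + i \sqrt{42}\right)^{2}}{4} + 81^{2}} = \frac{1}{\frac{\left(92 + i \sqrt{42}\right)^{2}}{4} + 6561} = \frac{1}{6561 + \frac{\left(92 + i \sqrt{42}\right)^{2}}{4}}$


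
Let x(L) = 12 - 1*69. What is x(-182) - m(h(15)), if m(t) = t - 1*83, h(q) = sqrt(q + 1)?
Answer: 22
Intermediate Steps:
h(q) = sqrt(1 + q)
m(t) = -83 + t (m(t) = t - 83 = -83 + t)
x(L) = -57 (x(L) = 12 - 69 = -57)
x(-182) - m(h(15)) = -57 - (-83 + sqrt(1 + 15)) = -57 - (-83 + sqrt(16)) = -57 - (-83 + 4) = -57 - 1*(-79) = -57 + 79 = 22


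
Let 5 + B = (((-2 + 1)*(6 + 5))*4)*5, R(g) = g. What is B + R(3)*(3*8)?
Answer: -153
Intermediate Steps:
B = -225 (B = -5 + (((-2 + 1)*(6 + 5))*4)*5 = -5 + (-1*11*4)*5 = -5 - 11*4*5 = -5 - 44*5 = -5 - 220 = -225)
B + R(3)*(3*8) = -225 + 3*(3*8) = -225 + 3*24 = -225 + 72 = -153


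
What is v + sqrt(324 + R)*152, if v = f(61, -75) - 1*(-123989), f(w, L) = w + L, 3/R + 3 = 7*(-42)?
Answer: 123975 + 760*sqrt(14113)/33 ≈ 1.2671e+5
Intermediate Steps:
R = -1/99 (R = 3/(-3 + 7*(-42)) = 3/(-3 - 294) = 3/(-297) = 3*(-1/297) = -1/99 ≈ -0.010101)
f(w, L) = L + w
v = 123975 (v = (-75 + 61) - 1*(-123989) = -14 + 123989 = 123975)
v + sqrt(324 + R)*152 = 123975 + sqrt(324 - 1/99)*152 = 123975 + sqrt(32075/99)*152 = 123975 + (5*sqrt(14113)/33)*152 = 123975 + 760*sqrt(14113)/33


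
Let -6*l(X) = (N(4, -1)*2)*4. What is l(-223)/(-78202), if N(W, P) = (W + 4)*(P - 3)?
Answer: -64/117303 ≈ -0.00054560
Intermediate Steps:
N(W, P) = (-3 + P)*(4 + W) (N(W, P) = (4 + W)*(-3 + P) = (-3 + P)*(4 + W))
l(X) = 128/3 (l(X) = -(-12 - 3*4 + 4*(-1) - 1*4)*2*4/6 = -(-12 - 12 - 4 - 4)*2*4/6 = -(-32*2)*4/6 = -(-32)*4/3 = -1/6*(-256) = 128/3)
l(-223)/(-78202) = (128/3)/(-78202) = (128/3)*(-1/78202) = -64/117303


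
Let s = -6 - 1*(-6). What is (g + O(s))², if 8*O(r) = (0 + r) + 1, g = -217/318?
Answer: 502681/1617984 ≈ 0.31068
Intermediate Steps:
s = 0 (s = -6 + 6 = 0)
g = -217/318 (g = -217*1/318 = -217/318 ≈ -0.68239)
O(r) = ⅛ + r/8 (O(r) = ((0 + r) + 1)/8 = (r + 1)/8 = (1 + r)/8 = ⅛ + r/8)
(g + O(s))² = (-217/318 + (⅛ + (⅛)*0))² = (-217/318 + (⅛ + 0))² = (-217/318 + ⅛)² = (-709/1272)² = 502681/1617984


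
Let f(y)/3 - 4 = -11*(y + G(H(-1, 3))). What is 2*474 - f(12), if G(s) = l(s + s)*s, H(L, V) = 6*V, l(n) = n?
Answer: 22716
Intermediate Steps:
G(s) = 2*s**2 (G(s) = (s + s)*s = (2*s)*s = 2*s**2)
f(y) = -21372 - 33*y (f(y) = 12 + 3*(-11*(y + 2*(6*3)**2)) = 12 + 3*(-11*(y + 2*18**2)) = 12 + 3*(-11*(y + 2*324)) = 12 + 3*(-11*(y + 648)) = 12 + 3*(-11*(648 + y)) = 12 + 3*(-7128 - 11*y) = 12 + (-21384 - 33*y) = -21372 - 33*y)
2*474 - f(12) = 2*474 - (-21372 - 33*12) = 948 - (-21372 - 396) = 948 - 1*(-21768) = 948 + 21768 = 22716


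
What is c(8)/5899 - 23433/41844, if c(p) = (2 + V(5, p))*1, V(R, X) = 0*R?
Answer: -46049193/82279252 ≈ -0.55967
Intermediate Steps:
V(R, X) = 0
c(p) = 2 (c(p) = (2 + 0)*1 = 2*1 = 2)
c(8)/5899 - 23433/41844 = 2/5899 - 23433/41844 = 2*(1/5899) - 23433*1/41844 = 2/5899 - 7811/13948 = -46049193/82279252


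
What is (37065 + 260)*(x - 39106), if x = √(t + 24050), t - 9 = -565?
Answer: -1459631450 + 37325*√23494 ≈ -1.4539e+9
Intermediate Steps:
t = -556 (t = 9 - 565 = -556)
x = √23494 (x = √(-556 + 24050) = √23494 ≈ 153.28)
(37065 + 260)*(x - 39106) = (37065 + 260)*(√23494 - 39106) = 37325*(-39106 + √23494) = -1459631450 + 37325*√23494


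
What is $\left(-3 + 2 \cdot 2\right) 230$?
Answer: $230$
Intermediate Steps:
$\left(-3 + 2 \cdot 2\right) 230 = \left(-3 + 4\right) 230 = 1 \cdot 230 = 230$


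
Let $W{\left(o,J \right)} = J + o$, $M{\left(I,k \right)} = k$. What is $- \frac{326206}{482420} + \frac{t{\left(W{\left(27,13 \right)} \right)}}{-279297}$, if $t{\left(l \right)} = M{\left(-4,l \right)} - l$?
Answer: $- \frac{163103}{241210} \approx -0.67619$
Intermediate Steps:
$t{\left(l \right)} = 0$ ($t{\left(l \right)} = l - l = 0$)
$- \frac{326206}{482420} + \frac{t{\left(W{\left(27,13 \right)} \right)}}{-279297} = - \frac{326206}{482420} + \frac{0}{-279297} = \left(-326206\right) \frac{1}{482420} + 0 \left(- \frac{1}{279297}\right) = - \frac{163103}{241210} + 0 = - \frac{163103}{241210}$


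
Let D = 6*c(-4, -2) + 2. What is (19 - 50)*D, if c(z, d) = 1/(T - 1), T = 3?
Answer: -155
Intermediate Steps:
c(z, d) = ½ (c(z, d) = 1/(3 - 1) = 1/2 = ½)
D = 5 (D = 6*(½) + 2 = 3 + 2 = 5)
(19 - 50)*D = (19 - 50)*5 = -31*5 = -155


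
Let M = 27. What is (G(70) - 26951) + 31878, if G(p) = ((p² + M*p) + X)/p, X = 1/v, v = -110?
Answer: 38684799/7700 ≈ 5024.0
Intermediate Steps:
X = -1/110 (X = 1/(-110) = -1/110 ≈ -0.0090909)
G(p) = (-1/110 + p² + 27*p)/p (G(p) = ((p² + 27*p) - 1/110)/p = (-1/110 + p² + 27*p)/p)
(G(70) - 26951) + 31878 = ((27 + 70 - 1/110/70) - 26951) + 31878 = ((27 + 70 - 1/110*1/70) - 26951) + 31878 = ((27 + 70 - 1/7700) - 26951) + 31878 = (746899/7700 - 26951) + 31878 = -206775801/7700 + 31878 = 38684799/7700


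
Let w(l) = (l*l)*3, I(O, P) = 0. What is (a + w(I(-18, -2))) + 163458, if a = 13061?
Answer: 176519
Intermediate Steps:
w(l) = 3*l² (w(l) = l²*3 = 3*l²)
(a + w(I(-18, -2))) + 163458 = (13061 + 3*0²) + 163458 = (13061 + 3*0) + 163458 = (13061 + 0) + 163458 = 13061 + 163458 = 176519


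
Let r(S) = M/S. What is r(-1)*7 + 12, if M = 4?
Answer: -16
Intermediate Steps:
r(S) = 4/S
r(-1)*7 + 12 = (4/(-1))*7 + 12 = (4*(-1))*7 + 12 = -4*7 + 12 = -28 + 12 = -16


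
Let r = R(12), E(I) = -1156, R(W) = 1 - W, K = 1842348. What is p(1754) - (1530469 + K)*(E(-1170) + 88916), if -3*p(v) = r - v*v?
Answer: -295997394411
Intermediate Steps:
r = -11 (r = 1 - 1*12 = 1 - 12 = -11)
p(v) = 11/3 + v²/3 (p(v) = -(-11 - v*v)/3 = -(-11 - v²)/3 = 11/3 + v²/3)
p(1754) - (1530469 + K)*(E(-1170) + 88916) = (11/3 + (⅓)*1754²) - (1530469 + 1842348)*(-1156 + 88916) = (11/3 + (⅓)*3076516) - 3372817*87760 = (11/3 + 3076516/3) - 1*295998419920 = 1025509 - 295998419920 = -295997394411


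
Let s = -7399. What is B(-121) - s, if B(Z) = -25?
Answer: 7374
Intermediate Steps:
B(-121) - s = -25 - 1*(-7399) = -25 + 7399 = 7374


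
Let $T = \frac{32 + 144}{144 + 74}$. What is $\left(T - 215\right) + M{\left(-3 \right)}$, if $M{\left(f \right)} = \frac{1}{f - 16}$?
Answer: $- \frac{443702}{2071} \approx -214.25$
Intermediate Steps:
$M{\left(f \right)} = \frac{1}{-16 + f}$
$T = \frac{88}{109}$ ($T = \frac{176}{218} = 176 \cdot \frac{1}{218} = \frac{88}{109} \approx 0.80734$)
$\left(T - 215\right) + M{\left(-3 \right)} = \left(\frac{88}{109} - 215\right) + \frac{1}{-16 - 3} = - \frac{23347}{109} + \frac{1}{-19} = - \frac{23347}{109} - \frac{1}{19} = - \frac{443702}{2071}$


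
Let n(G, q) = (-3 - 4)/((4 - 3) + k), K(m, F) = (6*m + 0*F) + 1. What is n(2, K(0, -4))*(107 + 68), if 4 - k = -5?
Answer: -245/2 ≈ -122.50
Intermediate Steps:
k = 9 (k = 4 - 1*(-5) = 4 + 5 = 9)
K(m, F) = 1 + 6*m (K(m, F) = (6*m + 0) + 1 = 6*m + 1 = 1 + 6*m)
n(G, q) = -7/10 (n(G, q) = (-3 - 4)/((4 - 3) + 9) = -7/(1 + 9) = -7/10)
n(2, K(0, -4))*(107 + 68) = -7*(107 + 68)/10 = -7/10*175 = -245/2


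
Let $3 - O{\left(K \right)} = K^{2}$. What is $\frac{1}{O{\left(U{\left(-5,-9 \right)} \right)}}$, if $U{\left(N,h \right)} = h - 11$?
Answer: $- \frac{1}{397} \approx -0.0025189$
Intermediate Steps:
$U{\left(N,h \right)} = -11 + h$
$O{\left(K \right)} = 3 - K^{2}$
$\frac{1}{O{\left(U{\left(-5,-9 \right)} \right)}} = \frac{1}{3 - \left(-11 - 9\right)^{2}} = \frac{1}{3 - \left(-20\right)^{2}} = \frac{1}{3 - 400} = \frac{1}{-397} = - \frac{1}{397}$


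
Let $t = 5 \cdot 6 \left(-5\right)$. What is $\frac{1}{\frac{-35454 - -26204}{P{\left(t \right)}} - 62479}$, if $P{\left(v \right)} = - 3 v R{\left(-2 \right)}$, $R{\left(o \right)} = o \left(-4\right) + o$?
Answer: $- \frac{54}{3374051} \approx -1.6004 \cdot 10^{-5}$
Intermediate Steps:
$R{\left(o \right)} = - 3 o$ ($R{\left(o \right)} = - 4 o + o = - 3 o$)
$t = -150$ ($t = 30 \left(-5\right) = -150$)
$P{\left(v \right)} = - 18 v$ ($P{\left(v \right)} = - 3 v \left(\left(-3\right) \left(-2\right)\right) = - 3 v 6 = - 18 v$)
$\frac{1}{\frac{-35454 - -26204}{P{\left(t \right)}} - 62479} = \frac{1}{\frac{-35454 - -26204}{\left(-18\right) \left(-150\right)} - 62479} = \frac{1}{\frac{-35454 + 26204}{2700} - 62479} = \frac{1}{\left(-9250\right) \frac{1}{2700} - 62479} = \frac{1}{- \frac{185}{54} - 62479} = \frac{1}{- \frac{3374051}{54}} = - \frac{54}{3374051}$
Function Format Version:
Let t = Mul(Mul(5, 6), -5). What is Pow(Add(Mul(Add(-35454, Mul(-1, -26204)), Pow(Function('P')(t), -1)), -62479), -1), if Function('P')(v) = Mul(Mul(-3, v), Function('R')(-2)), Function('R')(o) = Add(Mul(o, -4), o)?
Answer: Rational(-54, 3374051) ≈ -1.6004e-5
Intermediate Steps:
Function('R')(o) = Mul(-3, o) (Function('R')(o) = Add(Mul(-4, o), o) = Mul(-3, o))
t = -150 (t = Mul(30, -5) = -150)
Function('P')(v) = Mul(-18, v) (Function('P')(v) = Mul(Mul(-3, v), Mul(-3, -2)) = Mul(Mul(-3, v), 6) = Mul(-18, v))
Pow(Add(Mul(Add(-35454, Mul(-1, -26204)), Pow(Function('P')(t), -1)), -62479), -1) = Pow(Add(Mul(Add(-35454, Mul(-1, -26204)), Pow(Mul(-18, -150), -1)), -62479), -1) = Pow(Add(Mul(Add(-35454, 26204), Pow(2700, -1)), -62479), -1) = Pow(Add(Mul(-9250, Rational(1, 2700)), -62479), -1) = Pow(Add(Rational(-185, 54), -62479), -1) = Pow(Rational(-3374051, 54), -1) = Rational(-54, 3374051)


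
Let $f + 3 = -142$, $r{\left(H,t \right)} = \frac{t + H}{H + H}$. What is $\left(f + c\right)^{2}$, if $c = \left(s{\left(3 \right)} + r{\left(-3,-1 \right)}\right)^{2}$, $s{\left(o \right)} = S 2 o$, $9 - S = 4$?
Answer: $\frac{51251281}{81} \approx 6.3273 \cdot 10^{5}$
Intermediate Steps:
$S = 5$ ($S = 9 - 4 = 5$)
$r{\left(H,t \right)} = \frac{H + t}{2 H}$
$s{\left(o \right)} = 10 o$ ($s{\left(o \right)} = 5 \cdot 2 o = 10 o$)
$c = \frac{8464}{9}$ ($c = \left(10 \cdot 3 + \frac{-3 - 1}{2 \left(-3\right)}\right)^{2} = \left(30 + \frac{1}{2} \left(- \frac{1}{3}\right) \left(-4\right)\right)^{2} = \left(30 + \frac{2}{3}\right)^{2} = \left(\frac{92}{3}\right)^{2} = \frac{8464}{9} \approx 940.44$)
$f = -145$ ($f = -3 - 142 = -145$)
$\left(f + c\right)^{2} = \left(-145 + \frac{8464}{9}\right)^{2} = \left(\frac{7159}{9}\right)^{2} = \frac{51251281}{81}$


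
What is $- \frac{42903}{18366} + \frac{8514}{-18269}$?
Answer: $- \frac{313387677}{111842818} \approx -2.802$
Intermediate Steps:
$- \frac{42903}{18366} + \frac{8514}{-18269} = \left(-42903\right) \frac{1}{18366} + 8514 \left(- \frac{1}{18269}\right) = - \frac{14301}{6122} - \frac{8514}{18269} = - \frac{313387677}{111842818}$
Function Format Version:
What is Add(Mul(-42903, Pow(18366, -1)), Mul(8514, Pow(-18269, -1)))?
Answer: Rational(-313387677, 111842818) ≈ -2.8020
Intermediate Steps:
Add(Mul(-42903, Pow(18366, -1)), Mul(8514, Pow(-18269, -1))) = Add(Mul(-42903, Rational(1, 18366)), Mul(8514, Rational(-1, 18269))) = Add(Rational(-14301, 6122), Rational(-8514, 18269)) = Rational(-313387677, 111842818)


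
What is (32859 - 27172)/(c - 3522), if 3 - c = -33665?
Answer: 5687/30146 ≈ 0.18865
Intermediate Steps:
c = 33668 (c = 3 - 1*(-33665) = 3 + 33665 = 33668)
(32859 - 27172)/(c - 3522) = (32859 - 27172)/(33668 - 3522) = 5687/30146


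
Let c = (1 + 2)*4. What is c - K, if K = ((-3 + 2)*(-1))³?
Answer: 11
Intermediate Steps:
K = 1 (K = (-1*(-1))³ = 1³ = 1)
c = 12 (c = 3*4 = 12)
c - K = 12 - 1*1 = 12 - 1 = 11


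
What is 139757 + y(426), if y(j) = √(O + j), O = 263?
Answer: 139757 + √689 ≈ 1.3978e+5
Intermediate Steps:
y(j) = √(263 + j)
139757 + y(426) = 139757 + √(263 + 426) = 139757 + √689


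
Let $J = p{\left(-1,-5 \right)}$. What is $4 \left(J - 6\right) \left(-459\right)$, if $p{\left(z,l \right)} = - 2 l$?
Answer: $-7344$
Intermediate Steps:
$J = 10$ ($J = \left(-2\right) \left(-5\right) = 10$)
$4 \left(J - 6\right) \left(-459\right) = 4 \left(10 - 6\right) \left(-459\right) = 4 \cdot 4 \left(-459\right) = 16 \left(-459\right) = -7344$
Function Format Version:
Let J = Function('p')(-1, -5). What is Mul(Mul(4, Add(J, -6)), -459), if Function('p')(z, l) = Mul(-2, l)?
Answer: -7344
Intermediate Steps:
J = 10 (J = Mul(-2, -5) = 10)
Mul(Mul(4, Add(J, -6)), -459) = Mul(Mul(4, Add(10, -6)), -459) = Mul(Mul(4, 4), -459) = Mul(16, -459) = -7344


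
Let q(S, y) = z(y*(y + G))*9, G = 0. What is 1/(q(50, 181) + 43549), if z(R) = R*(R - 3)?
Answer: 1/9658707091 ≈ 1.0353e-10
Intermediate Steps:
z(R) = R*(-3 + R)
q(S, y) = 9*y²*(-3 + y²) (q(S, y) = ((y*(y + 0))*(-3 + y*(y + 0)))*9 = ((y*y)*(-3 + y*y))*9 = (y²*(-3 + y²))*9 = 9*y²*(-3 + y²))
1/(q(50, 181) + 43549) = 1/(9*181²*(-3 + 181²) + 43549) = 1/(9*32761*(-3 + 32761) + 43549) = 1/(9*32761*32758 + 43549) = 1/(9658663542 + 43549) = 1/9658707091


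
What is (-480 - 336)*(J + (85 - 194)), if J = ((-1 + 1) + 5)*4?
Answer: 72624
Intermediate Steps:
J = 20 (J = (0 + 5)*4 = 5*4 = 20)
(-480 - 336)*(J + (85 - 194)) = (-480 - 336)*(20 + (85 - 194)) = -816*(20 - 109) = -816*(-89) = 72624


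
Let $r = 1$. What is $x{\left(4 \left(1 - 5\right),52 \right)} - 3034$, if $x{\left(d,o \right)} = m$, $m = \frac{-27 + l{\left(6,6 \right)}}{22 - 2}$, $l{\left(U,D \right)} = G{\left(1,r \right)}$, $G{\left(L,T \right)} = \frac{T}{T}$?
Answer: $- \frac{30353}{10} \approx -3035.3$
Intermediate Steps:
$G{\left(L,T \right)} = 1$
$l{\left(U,D \right)} = 1$
$m = - \frac{13}{10}$ ($m = \frac{-27 + 1}{22 - 2} = - \frac{26}{20} = \left(-26\right) \frac{1}{20} = - \frac{13}{10} \approx -1.3$)
$x{\left(d,o \right)} = - \frac{13}{10}$
$x{\left(4 \left(1 - 5\right),52 \right)} - 3034 = - \frac{13}{10} - 3034 = - \frac{30353}{10}$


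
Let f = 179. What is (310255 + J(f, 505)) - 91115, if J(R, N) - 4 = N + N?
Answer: 220154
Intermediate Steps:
J(R, N) = 4 + 2*N (J(R, N) = 4 + (N + N) = 4 + 2*N)
(310255 + J(f, 505)) - 91115 = (310255 + (4 + 2*505)) - 91115 = (310255 + (4 + 1010)) - 91115 = (310255 + 1014) - 91115 = 311269 - 91115 = 220154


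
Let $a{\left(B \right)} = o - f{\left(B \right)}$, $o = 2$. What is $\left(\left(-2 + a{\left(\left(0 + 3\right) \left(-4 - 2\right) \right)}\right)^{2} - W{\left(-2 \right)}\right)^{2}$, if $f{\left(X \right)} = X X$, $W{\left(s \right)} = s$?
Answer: $11020380484$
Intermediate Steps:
$f{\left(X \right)} = X^{2}$
$a{\left(B \right)} = 2 - B^{2}$
$\left(\left(-2 + a{\left(\left(0 + 3\right) \left(-4 - 2\right) \right)}\right)^{2} - W{\left(-2 \right)}\right)^{2} = \left(\left(-2 + \left(2 - \left(\left(0 + 3\right) \left(-4 - 2\right)\right)^{2}\right)\right)^{2} - -2\right)^{2} = \left(\left(-2 + \left(2 - \left(3 \left(-6\right)\right)^{2}\right)\right)^{2} + 2\right)^{2} = \left(\left(-2 + \left(2 - \left(-18\right)^{2}\right)\right)^{2} + 2\right)^{2} = \left(\left(-2 + \left(2 - 324\right)\right)^{2} + 2\right)^{2} = \left(\left(-2 - 322\right)^{2} + 2\right)^{2} = \left(\left(-324\right)^{2} + 2\right)^{2} = \left(104976 + 2\right)^{2} = 104978^{2} = 11020380484$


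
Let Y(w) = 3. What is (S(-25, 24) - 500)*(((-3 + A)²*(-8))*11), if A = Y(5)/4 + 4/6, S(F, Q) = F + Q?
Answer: 663157/6 ≈ 1.1053e+5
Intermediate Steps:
A = 17/12 (A = 3/4 + 4/6 = 3*(¼) + 4*(⅙) = ¾ + ⅔ = 17/12 ≈ 1.4167)
(S(-25, 24) - 500)*(((-3 + A)²*(-8))*11) = ((-25 + 24) - 500)*(((-3 + 17/12)²*(-8))*11) = (-1 - 500)*(((-19/12)²*(-8))*11) = -501*(361/144)*(-8)*11 = -(-60287)*11/6 = -501*(-3971/18) = 663157/6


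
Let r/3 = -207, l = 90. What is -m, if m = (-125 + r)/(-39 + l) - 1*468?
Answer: 24614/51 ≈ 482.63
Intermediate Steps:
r = -621 (r = 3*(-207) = -621)
m = -24614/51 (m = (-125 - 621)/(-39 + 90) - 1*468 = -746/51 - 468 = -24614/51 ≈ -482.63)
-m = -1*(-24614/51) = 24614/51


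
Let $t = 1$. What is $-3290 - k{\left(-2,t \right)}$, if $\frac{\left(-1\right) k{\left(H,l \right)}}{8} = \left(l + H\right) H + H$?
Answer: $-3290$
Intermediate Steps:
$k{\left(H,l \right)} = - 8 H - 8 H \left(H + l\right)$ ($k{\left(H,l \right)} = - 8 \left(\left(l + H\right) H + H\right) = - 8 \left(\left(H + l\right) H + H\right) = - 8 \left(H \left(H + l\right) + H\right) = - 8 \left(H + H \left(H + l\right)\right) = - 8 H - 8 H \left(H + l\right)$)
$-3290 - k{\left(-2,t \right)} = -3290 - \left(-8\right) \left(-2\right) \left(1 - 2 + 1\right) = -3290 - \left(-8\right) \left(-2\right) 0 = -3290 - 0 = -3290 + 0 = -3290$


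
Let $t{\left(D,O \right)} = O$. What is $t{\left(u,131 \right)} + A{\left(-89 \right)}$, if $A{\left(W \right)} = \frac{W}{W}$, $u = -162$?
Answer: $132$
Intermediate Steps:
$A{\left(W \right)} = 1$
$t{\left(u,131 \right)} + A{\left(-89 \right)} = 131 + 1 = 132$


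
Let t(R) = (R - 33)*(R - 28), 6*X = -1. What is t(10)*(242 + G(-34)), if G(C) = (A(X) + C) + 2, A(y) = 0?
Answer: 86940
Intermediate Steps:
X = -1/6 (X = (1/6)*(-1) = -1/6 ≈ -0.16667)
t(R) = (-33 + R)*(-28 + R)
G(C) = 2 + C (G(C) = (0 + C) + 2 = C + 2 = 2 + C)
t(10)*(242 + G(-34)) = (924 + 10**2 - 61*10)*(242 + (2 - 34)) = (924 + 100 - 610)*(242 - 32) = 414*210 = 86940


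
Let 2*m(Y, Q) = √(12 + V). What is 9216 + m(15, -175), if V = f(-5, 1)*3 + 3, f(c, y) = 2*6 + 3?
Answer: 9216 + √15 ≈ 9219.9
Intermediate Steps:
f(c, y) = 15 (f(c, y) = 12 + 3 = 15)
V = 48 (V = 15*3 + 3 = 45 + 3 = 48)
m(Y, Q) = √15 (m(Y, Q) = √(12 + 48)/2 = √60/2 = (2*√15)/2 = √15)
9216 + m(15, -175) = 9216 + √15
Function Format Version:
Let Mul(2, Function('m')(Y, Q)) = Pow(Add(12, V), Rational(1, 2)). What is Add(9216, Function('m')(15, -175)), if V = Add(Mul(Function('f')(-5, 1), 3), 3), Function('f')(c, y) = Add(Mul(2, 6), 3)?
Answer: Add(9216, Pow(15, Rational(1, 2))) ≈ 9219.9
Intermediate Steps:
Function('f')(c, y) = 15 (Function('f')(c, y) = Add(12, 3) = 15)
V = 48 (V = Add(Mul(15, 3), 3) = Add(45, 3) = 48)
Function('m')(Y, Q) = Pow(15, Rational(1, 2)) (Function('m')(Y, Q) = Mul(Rational(1, 2), Pow(Add(12, 48), Rational(1, 2))) = Mul(Rational(1, 2), Pow(60, Rational(1, 2))) = Mul(Rational(1, 2), Mul(2, Pow(15, Rational(1, 2)))) = Pow(15, Rational(1, 2)))
Add(9216, Function('m')(15, -175)) = Add(9216, Pow(15, Rational(1, 2)))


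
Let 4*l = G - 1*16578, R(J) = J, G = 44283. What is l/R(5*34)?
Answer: 5541/136 ≈ 40.743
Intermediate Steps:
l = 27705/4 (l = (44283 - 1*16578)/4 = (44283 - 16578)/4 = (¼)*27705 = 27705/4 ≈ 6926.3)
l/R(5*34) = 27705/(4*((5*34))) = (27705/4)/170 = (27705/4)*(1/170) = 5541/136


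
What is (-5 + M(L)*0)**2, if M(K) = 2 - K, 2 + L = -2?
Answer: 25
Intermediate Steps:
L = -4 (L = -2 - 2 = -4)
(-5 + M(L)*0)**2 = (-5 + (2 - 1*(-4))*0)**2 = (-5 + (2 + 4)*0)**2 = (-5 + 6*0)**2 = (-5 + 0)**2 = (-5)**2 = 25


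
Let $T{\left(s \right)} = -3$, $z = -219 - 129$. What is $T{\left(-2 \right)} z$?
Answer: $1044$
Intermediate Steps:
$z = -348$ ($z = -219 - 129 = -348$)
$T{\left(-2 \right)} z = \left(-3\right) \left(-348\right) = 1044$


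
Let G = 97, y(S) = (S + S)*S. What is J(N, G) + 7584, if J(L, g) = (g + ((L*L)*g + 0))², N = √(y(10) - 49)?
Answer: 217393120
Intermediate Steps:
y(S) = 2*S² (y(S) = (2*S)*S = 2*S²)
N = √151 (N = √(2*10² - 49) = √(2*100 - 49) = √(200 - 49) = √151 ≈ 12.288)
J(L, g) = (g + g*L²)² (J(L, g) = (g + (L²*g + 0))² = (g + (g*L² + 0))² = (g + g*L²)²)
J(N, G) + 7584 = 97²*(1 + (√151)²)² + 7584 = 9409*(1 + 151)² + 7584 = 9409*152² + 7584 = 9409*23104 + 7584 = 217385536 + 7584 = 217393120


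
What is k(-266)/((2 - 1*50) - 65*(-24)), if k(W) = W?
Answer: -19/108 ≈ -0.17593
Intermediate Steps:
k(-266)/((2 - 1*50) - 65*(-24)) = -266/((2 - 1*50) - 65*(-24)) = -266/((2 - 50) + 1560) = -266/(-48 + 1560) = -266/1512 = -266*1/1512 = -19/108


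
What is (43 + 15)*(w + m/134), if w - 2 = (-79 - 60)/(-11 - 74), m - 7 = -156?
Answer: 833489/5695 ≈ 146.35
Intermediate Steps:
m = -149 (m = 7 - 156 = -149)
w = 309/85 (w = 2 + (-79 - 60)/(-11 - 74) = 2 - 139/(-85) = 2 - 139*(-1/85) = 2 + 139/85 = 309/85 ≈ 3.6353)
(43 + 15)*(w + m/134) = (43 + 15)*(309/85 - 149/134) = 58*(309/85 - 149*1/134) = 58*(309/85 - 149/134) = 58*(28741/11390) = 833489/5695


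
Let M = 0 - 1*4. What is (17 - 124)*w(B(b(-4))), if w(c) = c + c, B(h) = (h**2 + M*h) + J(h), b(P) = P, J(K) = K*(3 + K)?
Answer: -7704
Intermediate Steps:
M = -4 (M = 0 - 4 = -4)
B(h) = h**2 - 4*h + h*(3 + h) (B(h) = (h**2 - 4*h) + h*(3 + h) = h**2 - 4*h + h*(3 + h))
w(c) = 2*c
(17 - 124)*w(B(b(-4))) = (17 - 124)*(2*(-4*(-1 + 2*(-4)))) = -214*(-4*(-1 - 8)) = -214*(-4*(-9)) = -214*36 = -107*72 = -7704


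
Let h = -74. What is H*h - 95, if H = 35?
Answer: -2685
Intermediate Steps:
H*h - 95 = 35*(-74) - 95 = -2590 - 95 = -2685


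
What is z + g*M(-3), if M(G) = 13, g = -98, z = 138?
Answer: -1136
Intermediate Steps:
z + g*M(-3) = 138 - 98*13 = 138 - 1274 = -1136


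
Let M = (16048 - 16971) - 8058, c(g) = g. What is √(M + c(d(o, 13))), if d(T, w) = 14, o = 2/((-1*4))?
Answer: 7*I*√183 ≈ 94.694*I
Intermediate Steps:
o = -½ (o = 2/(-4) = 2*(-¼) = -½ ≈ -0.50000)
M = -8981 (M = -923 - 8058 = -8981)
√(M + c(d(o, 13))) = √(-8981 + 14) = √(-8967) = 7*I*√183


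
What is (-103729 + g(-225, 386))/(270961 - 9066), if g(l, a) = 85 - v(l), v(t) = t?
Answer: -103419/261895 ≈ -0.39489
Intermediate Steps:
g(l, a) = 85 - l
(-103729 + g(-225, 386))/(270961 - 9066) = (-103729 + (85 - 1*(-225)))/(270961 - 9066) = (-103729 + (85 + 225))/261895 = (-103729 + 310)*(1/261895) = -103419*1/261895 = -103419/261895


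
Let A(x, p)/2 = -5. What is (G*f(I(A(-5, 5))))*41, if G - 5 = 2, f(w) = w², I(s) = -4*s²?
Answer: 45920000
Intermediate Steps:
A(x, p) = -10 (A(x, p) = 2*(-5) = -10)
G = 7 (G = 5 + 2 = 7)
(G*f(I(A(-5, 5))))*41 = (7*(-4*(-10)²)²)*41 = (7*(-4*100)²)*41 = (7*(-400)²)*41 = (7*160000)*41 = 1120000*41 = 45920000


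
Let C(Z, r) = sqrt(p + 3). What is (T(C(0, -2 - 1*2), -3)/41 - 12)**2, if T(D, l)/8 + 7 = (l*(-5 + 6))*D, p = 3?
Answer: 303760/1681 + 26304*sqrt(6)/1681 ≈ 219.03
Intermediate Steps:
C(Z, r) = sqrt(6) (C(Z, r) = sqrt(3 + 3) = sqrt(6))
T(D, l) = -56 + 8*D*l (T(D, l) = -56 + 8*((l*(-5 + 6))*D) = -56 + 8*((l*1)*D) = -56 + 8*(l*D) = -56 + 8*(D*l) = -56 + 8*D*l)
(T(C(0, -2 - 1*2), -3)/41 - 12)**2 = ((-56 + 8*sqrt(6)*(-3))/41 - 12)**2 = ((-56 - 24*sqrt(6))*(1/41) - 12)**2 = ((-56/41 - 24*sqrt(6)/41) - 12)**2 = (-548/41 - 24*sqrt(6)/41)**2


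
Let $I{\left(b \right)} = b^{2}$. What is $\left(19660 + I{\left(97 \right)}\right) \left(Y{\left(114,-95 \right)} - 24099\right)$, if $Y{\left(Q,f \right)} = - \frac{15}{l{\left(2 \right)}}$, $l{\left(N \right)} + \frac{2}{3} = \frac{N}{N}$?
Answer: $-701841936$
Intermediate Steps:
$l{\left(N \right)} = \frac{1}{3}$ ($l{\left(N \right)} = - \frac{2}{3} + \frac{N}{N} = - \frac{2}{3} + 1 = \frac{1}{3}$)
$Y{\left(Q,f \right)} = -45$ ($Y{\left(Q,f \right)} = - 15 \frac{1}{\frac{1}{3}} = \left(-15\right) 3 = -45$)
$\left(19660 + I{\left(97 \right)}\right) \left(Y{\left(114,-95 \right)} - 24099\right) = \left(19660 + 97^{2}\right) \left(-45 - 24099\right) = \left(19660 + 9409\right) \left(-24144\right) = 29069 \left(-24144\right) = -701841936$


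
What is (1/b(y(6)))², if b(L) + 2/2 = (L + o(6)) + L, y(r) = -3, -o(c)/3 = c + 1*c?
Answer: 1/1849 ≈ 0.00054083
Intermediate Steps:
o(c) = -6*c (o(c) = -3*(c + 1*c) = -3*(c + c) = -6*c)
b(L) = -37 + 2*L (b(L) = -1 + ((L - 6*6) + L) = -1 + ((L - 36) + L) = -1 + ((-36 + L) + L) = -1 + (-36 + 2*L) = -37 + 2*L)
(1/b(y(6)))² = (1/(-37 + 2*(-3)))² = (1/(-37 - 6))² = (1/(-43))² = (-1/43)² = 1/1849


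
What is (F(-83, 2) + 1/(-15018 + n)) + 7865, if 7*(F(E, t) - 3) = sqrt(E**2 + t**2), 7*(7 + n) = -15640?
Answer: 950572413/120815 + sqrt(6893)/7 ≈ 7879.9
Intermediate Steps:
n = -15689/7 (n = -7 + (1/7)*(-15640) = -7 - 15640/7 = -15689/7 ≈ -2241.3)
F(E, t) = 3 + sqrt(E**2 + t**2)/7
(F(-83, 2) + 1/(-15018 + n)) + 7865 = ((3 + sqrt((-83)**2 + 2**2)/7) + 1/(-15018 - 15689/7)) + 7865 = ((3 + sqrt(6889 + 4)/7) + 1/(-120815/7)) + 7865 = ((3 + sqrt(6893)/7) - 7/120815) + 7865 = (362438/120815 + sqrt(6893)/7) + 7865 = 950572413/120815 + sqrt(6893)/7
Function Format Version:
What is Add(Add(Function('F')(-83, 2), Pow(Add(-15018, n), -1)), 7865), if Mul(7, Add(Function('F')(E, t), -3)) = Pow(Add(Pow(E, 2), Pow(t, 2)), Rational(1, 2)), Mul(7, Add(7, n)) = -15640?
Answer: Add(Rational(950572413, 120815), Mul(Rational(1, 7), Pow(6893, Rational(1, 2)))) ≈ 7879.9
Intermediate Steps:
n = Rational(-15689, 7) (n = Add(-7, Mul(Rational(1, 7), -15640)) = Add(-7, Rational(-15640, 7)) = Rational(-15689, 7) ≈ -2241.3)
Function('F')(E, t) = Add(3, Mul(Rational(1, 7), Pow(Add(Pow(E, 2), Pow(t, 2)), Rational(1, 2))))
Add(Add(Function('F')(-83, 2), Pow(Add(-15018, n), -1)), 7865) = Add(Add(Add(3, Mul(Rational(1, 7), Pow(Add(Pow(-83, 2), Pow(2, 2)), Rational(1, 2)))), Pow(Add(-15018, Rational(-15689, 7)), -1)), 7865) = Add(Add(Add(3, Mul(Rational(1, 7), Pow(Add(6889, 4), Rational(1, 2)))), Pow(Rational(-120815, 7), -1)), 7865) = Add(Add(Add(3, Mul(Rational(1, 7), Pow(6893, Rational(1, 2)))), Rational(-7, 120815)), 7865) = Add(Add(Rational(362438, 120815), Mul(Rational(1, 7), Pow(6893, Rational(1, 2)))), 7865) = Add(Rational(950572413, 120815), Mul(Rational(1, 7), Pow(6893, Rational(1, 2))))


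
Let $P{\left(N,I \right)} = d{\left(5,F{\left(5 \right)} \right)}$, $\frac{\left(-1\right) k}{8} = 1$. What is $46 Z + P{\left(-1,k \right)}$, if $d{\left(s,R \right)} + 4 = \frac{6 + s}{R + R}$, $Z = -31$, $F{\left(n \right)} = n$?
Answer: $- \frac{14289}{10} \approx -1428.9$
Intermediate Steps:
$k = -8$ ($k = \left(-8\right) 1 = -8$)
$d{\left(s,R \right)} = -4 + \frac{6 + s}{2 R}$ ($d{\left(s,R \right)} = -4 + \frac{6 + s}{R + R} = -4 + \frac{6 + s}{2 R}$)
$P{\left(N,I \right)} = - \frac{29}{10}$ ($P{\left(N,I \right)} = \frac{6 + 5 - 40}{2 \cdot 5} = \frac{1}{2} \cdot \frac{1}{5} \left(6 + 5 - 40\right) = \frac{1}{2} \cdot \frac{1}{5} \left(-29\right) = - \frac{29}{10}$)
$46 Z + P{\left(-1,k \right)} = 46 \left(-31\right) - \frac{29}{10} = -1426 - \frac{29}{10} = - \frac{14289}{10}$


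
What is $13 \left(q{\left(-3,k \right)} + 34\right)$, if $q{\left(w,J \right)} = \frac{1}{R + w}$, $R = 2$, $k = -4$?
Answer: $429$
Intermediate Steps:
$q{\left(w,J \right)} = \frac{1}{2 + w}$
$13 \left(q{\left(-3,k \right)} + 34\right) = 13 \left(\frac{1}{2 - 3} + 34\right) = 13 \left(\frac{1}{-1} + 34\right) = 13 \left(-1 + 34\right) = 13 \cdot 33 = 429$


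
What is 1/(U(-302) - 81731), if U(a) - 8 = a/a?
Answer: -1/81722 ≈ -1.2237e-5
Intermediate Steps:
U(a) = 9 (U(a) = 8 + a/a = 8 + 1 = 9)
1/(U(-302) - 81731) = 1/(9 - 81731) = 1/(-81722) = -1/81722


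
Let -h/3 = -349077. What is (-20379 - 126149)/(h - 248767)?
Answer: -4579/24952 ≈ -0.18351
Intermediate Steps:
h = 1047231 (h = -3*(-349077) = 1047231)
(-20379 - 126149)/(h - 248767) = (-20379 - 126149)/(1047231 - 248767) = -146528/798464 = -146528*1/798464 = -4579/24952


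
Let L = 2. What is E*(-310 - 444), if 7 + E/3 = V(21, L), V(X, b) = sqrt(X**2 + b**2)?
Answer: 15834 - 2262*sqrt(445) ≈ -31883.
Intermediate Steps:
E = -21 + 3*sqrt(445) (E = -21 + 3*sqrt(21**2 + 2**2) = -21 + 3*sqrt(441 + 4) = -21 + 3*sqrt(445) ≈ 42.285)
E*(-310 - 444) = (-21 + 3*sqrt(445))*(-310 - 444) = (-21 + 3*sqrt(445))*(-754) = 15834 - 2262*sqrt(445)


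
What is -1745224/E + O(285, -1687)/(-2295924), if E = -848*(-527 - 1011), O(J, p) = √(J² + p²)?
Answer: -218153/163028 - √2927194/2295924 ≈ -1.3389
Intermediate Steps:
E = 1304224 (E = -848*(-1538) = 1304224)
-1745224/E + O(285, -1687)/(-2295924) = -1745224/1304224 + √(285² + (-1687)²)/(-2295924) = -1745224*1/1304224 + √(81225 + 2845969)*(-1/2295924) = -218153/163028 + √2927194*(-1/2295924) = -218153/163028 - √2927194/2295924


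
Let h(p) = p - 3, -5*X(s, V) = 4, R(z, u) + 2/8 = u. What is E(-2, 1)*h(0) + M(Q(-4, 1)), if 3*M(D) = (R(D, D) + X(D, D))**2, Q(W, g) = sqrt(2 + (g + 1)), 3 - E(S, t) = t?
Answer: -6839/1200 ≈ -5.6992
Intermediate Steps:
R(z, u) = -1/4 + u
E(S, t) = 3 - t
Q(W, g) = sqrt(3 + g) (Q(W, g) = sqrt(2 + (1 + g)) = sqrt(3 + g))
X(s, V) = -4/5 (X(s, V) = -1/5*4 = -4/5)
h(p) = -3 + p
M(D) = (-21/20 + D)**2/3 (M(D) = ((-1/4 + D) - 4/5)**2/3 = (-21/20 + D)**2/3)
E(-2, 1)*h(0) + M(Q(-4, 1)) = (3 - 1*1)*(-3 + 0) + (-21 + 20*sqrt(3 + 1))**2/1200 = (3 - 1)*(-3) + (-21 + 20*sqrt(4))**2/1200 = 2*(-3) + (-21 + 20*2)**2/1200 = -6 + (-21 + 40)**2/1200 = -6 + (1/1200)*19**2 = -6 + (1/1200)*361 = -6 + 361/1200 = -6839/1200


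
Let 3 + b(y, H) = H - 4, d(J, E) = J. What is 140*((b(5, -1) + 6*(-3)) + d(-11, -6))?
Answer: -5180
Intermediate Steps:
b(y, H) = -7 + H (b(y, H) = -3 + (H - 4) = -3 + (-4 + H) = -7 + H)
140*((b(5, -1) + 6*(-3)) + d(-11, -6)) = 140*(((-7 - 1) + 6*(-3)) - 11) = 140*((-8 - 18) - 11) = 140*(-26 - 11) = 140*(-37) = -5180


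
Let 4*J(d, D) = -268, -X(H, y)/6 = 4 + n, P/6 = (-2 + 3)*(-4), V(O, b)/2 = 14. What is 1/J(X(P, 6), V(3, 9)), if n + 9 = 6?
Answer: -1/67 ≈ -0.014925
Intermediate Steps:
n = -3 (n = -9 + 6 = -3)
V(O, b) = 28 (V(O, b) = 2*14 = 28)
P = -24 (P = 6*((-2 + 3)*(-4)) = 6*(1*(-4)) = 6*(-4) = -24)
X(H, y) = -6 (X(H, y) = -6*(4 - 3) = -6*1 = -6)
J(d, D) = -67 (J(d, D) = (¼)*(-268) = -67)
1/J(X(P, 6), V(3, 9)) = 1/(-67) = -1/67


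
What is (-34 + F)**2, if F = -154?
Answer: 35344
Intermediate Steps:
(-34 + F)**2 = (-34 - 154)**2 = (-188)**2 = 35344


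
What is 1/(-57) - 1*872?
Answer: -49705/57 ≈ -872.02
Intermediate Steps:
1/(-57) - 1*872 = -1/57 - 872 = -49705/57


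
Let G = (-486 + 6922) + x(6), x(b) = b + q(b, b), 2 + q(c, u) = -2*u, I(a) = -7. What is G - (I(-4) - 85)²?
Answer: -2036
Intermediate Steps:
q(c, u) = -2 - 2*u
x(b) = -2 - b (x(b) = b + (-2 - 2*b) = -2 - b)
G = 6428 (G = (-486 + 6922) + (-2 - 1*6) = 6436 + (-2 - 6) = 6436 - 8 = 6428)
G - (I(-4) - 85)² = 6428 - (-7 - 85)² = 6428 - 1*(-92)² = 6428 - 1*8464 = 6428 - 8464 = -2036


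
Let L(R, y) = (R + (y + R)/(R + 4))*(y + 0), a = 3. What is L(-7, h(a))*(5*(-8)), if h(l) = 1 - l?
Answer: -320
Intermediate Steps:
L(R, y) = y*(R + (R + y)/(4 + R)) (L(R, y) = (R + (R + y)/(4 + R))*y = y*(R + (R + y)/(4 + R)))
L(-7, h(a))*(5*(-8)) = ((1 - 1*3)*((1 - 1*3) + (-7)² + 5*(-7))/(4 - 7))*(5*(-8)) = ((1 - 3)*((1 - 3) + 49 - 35)/(-3))*(-40) = -2*(-⅓)*(-2 + 49 - 35)*(-40) = -2*(-⅓)*12*(-40) = 8*(-40) = -320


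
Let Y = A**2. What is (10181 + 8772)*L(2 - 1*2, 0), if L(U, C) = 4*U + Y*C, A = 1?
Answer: 0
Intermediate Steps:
Y = 1 (Y = 1**2 = 1)
L(U, C) = C + 4*U (L(U, C) = 4*U + 1*C = 4*U + C = C + 4*U)
(10181 + 8772)*L(2 - 1*2, 0) = (10181 + 8772)*(0 + 4*(2 - 1*2)) = 18953*(0 + 4*(2 - 2)) = 18953*(0 + 4*0) = 18953*(0 + 0) = 18953*0 = 0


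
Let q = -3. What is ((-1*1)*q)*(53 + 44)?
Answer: 291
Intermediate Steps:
((-1*1)*q)*(53 + 44) = (-1*1*(-3))*(53 + 44) = -1*(-3)*97 = 3*97 = 291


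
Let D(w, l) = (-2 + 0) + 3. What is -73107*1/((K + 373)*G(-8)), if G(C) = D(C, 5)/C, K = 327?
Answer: 146214/175 ≈ 835.51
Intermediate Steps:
D(w, l) = 1 (D(w, l) = -2 + 3 = 1)
G(C) = 1/C
-73107*1/((K + 373)*G(-8)) = -73107*(-8/(327 + 373)) = -73107/((-⅛*700)) = -73107/(-175/2) = -73107*(-2/175) = 146214/175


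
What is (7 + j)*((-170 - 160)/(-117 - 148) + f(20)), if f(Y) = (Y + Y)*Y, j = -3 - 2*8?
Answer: -509592/53 ≈ -9614.9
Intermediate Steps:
j = -19 (j = -3 - 16 = -19)
f(Y) = 2*Y**2 (f(Y) = (2*Y)*Y = 2*Y**2)
(7 + j)*((-170 - 160)/(-117 - 148) + f(20)) = (7 - 19)*((-170 - 160)/(-117 - 148) + 2*20**2) = -12*(-330/(-265) + 2*400) = -12*(-330*(-1/265) + 800) = -12*(66/53 + 800) = -12*42466/53 = -509592/53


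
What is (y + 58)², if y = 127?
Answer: 34225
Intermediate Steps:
(y + 58)² = (127 + 58)² = 185² = 34225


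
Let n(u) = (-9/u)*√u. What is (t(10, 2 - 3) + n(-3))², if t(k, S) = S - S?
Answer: -27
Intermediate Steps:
t(k, S) = 0
n(u) = -9/√u
(t(10, 2 - 3) + n(-3))² = (0 - (-3)*I*√3)² = (0 + 3*I*√3)² = (3*I*√3)² = -27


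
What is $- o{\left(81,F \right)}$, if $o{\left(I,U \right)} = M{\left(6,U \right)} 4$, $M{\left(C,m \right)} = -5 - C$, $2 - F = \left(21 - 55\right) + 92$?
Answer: $44$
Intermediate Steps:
$F = -56$ ($F = 2 - \left(\left(21 - 55\right) + 92\right) = 2 - \left(-34 + 92\right) = 2 - 58 = -56$)
$o{\left(I,U \right)} = -44$ ($o{\left(I,U \right)} = \left(-5 - 6\right) 4 = \left(-11\right) 4 = -44$)
$- o{\left(81,F \right)} = \left(-1\right) \left(-44\right) = 44$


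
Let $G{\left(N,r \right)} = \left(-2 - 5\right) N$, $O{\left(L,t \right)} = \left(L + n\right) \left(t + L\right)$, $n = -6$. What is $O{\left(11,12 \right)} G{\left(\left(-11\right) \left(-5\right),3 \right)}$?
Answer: $-44275$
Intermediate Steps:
$O{\left(L,t \right)} = \left(-6 + L\right) \left(L + t\right)$ ($O{\left(L,t \right)} = \left(L - 6\right) \left(t + L\right) = \left(-6 + L\right) \left(L + t\right)$)
$G{\left(N,r \right)} = - 7 N$
$O{\left(11,12 \right)} G{\left(\left(-11\right) \left(-5\right),3 \right)} = \left(11^{2} - 66 - 72 + 11 \cdot 12\right) \left(- 7 \left(\left(-11\right) \left(-5\right)\right)\right) = \left(121 - 66 - 72 + 132\right) \left(\left(-7\right) 55\right) = 115 \left(-385\right) = -44275$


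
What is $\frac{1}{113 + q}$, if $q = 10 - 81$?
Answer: $\frac{1}{42} \approx 0.02381$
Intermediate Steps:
$q = -71$ ($q = 10 - 81 = -71$)
$\frac{1}{113 + q} = \frac{1}{113 - 71} = \frac{1}{42}$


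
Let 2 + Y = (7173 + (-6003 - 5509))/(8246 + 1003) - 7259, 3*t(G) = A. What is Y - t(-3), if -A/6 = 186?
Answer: -63720700/9249 ≈ -6889.5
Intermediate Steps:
A = -1116 (A = -6*186 = -1116)
t(G) = -372 (t(G) = (⅓)*(-1116) = -372)
Y = -67161328/9249 (Y = -2 + ((7173 + (-6003 - 5509))/(8246 + 1003) - 7259) = -2 + ((7173 - 11512)/9249 - 7259) = -2 + (-4339*1/9249 - 7259) = -2 + (-4339/9249 - 7259) = -2 - 67142830/9249 = -67161328/9249 ≈ -7261.5)
Y - t(-3) = -67161328/9249 - 1*(-372) = -67161328/9249 + 372 = -63720700/9249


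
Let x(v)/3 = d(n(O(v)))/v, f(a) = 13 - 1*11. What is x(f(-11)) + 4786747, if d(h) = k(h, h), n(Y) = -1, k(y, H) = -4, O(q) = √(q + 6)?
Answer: 4786741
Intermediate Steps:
O(q) = √(6 + q)
f(a) = 2 (f(a) = 13 - 11 = 2)
d(h) = -4
x(v) = -12/v (x(v) = 3*(-4/v) = -12/v)
x(f(-11)) + 4786747 = -12/2 + 4786747 = -12*½ + 4786747 = -6 + 4786747 = 4786741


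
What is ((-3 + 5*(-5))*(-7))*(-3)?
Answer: -588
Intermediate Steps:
((-3 + 5*(-5))*(-7))*(-3) = ((-3 - 25)*(-7))*(-3) = -28*(-7)*(-3) = 196*(-3) = -588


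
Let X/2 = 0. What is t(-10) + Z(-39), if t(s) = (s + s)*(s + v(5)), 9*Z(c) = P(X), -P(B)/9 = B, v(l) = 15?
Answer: -100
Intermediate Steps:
X = 0 (X = 2*0 = 0)
P(B) = -9*B
Z(c) = 0 (Z(c) = (-9*0)/9 = (1/9)*0 = 0)
t(s) = 2*s*(15 + s) (t(s) = (s + s)*(s + 15) = (2*s)*(15 + s) = 2*s*(15 + s))
t(-10) + Z(-39) = 2*(-10)*(15 - 10) + 0 = 2*(-10)*5 + 0 = -100 + 0 = -100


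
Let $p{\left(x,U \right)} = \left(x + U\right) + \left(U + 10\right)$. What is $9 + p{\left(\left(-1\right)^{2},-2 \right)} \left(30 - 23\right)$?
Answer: $58$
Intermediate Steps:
$p{\left(x,U \right)} = 10 + x + 2 U$ ($p{\left(x,U \right)} = \left(U + x\right) + \left(10 + U\right) = 10 + x + 2 U$)
$9 + p{\left(\left(-1\right)^{2},-2 \right)} \left(30 - 23\right) = 9 + \left(10 + \left(-1\right)^{2} + 2 \left(-2\right)\right) \left(30 - 23\right) = 9 + \left(10 + 1 - 4\right) \left(30 - 23\right) = 9 + 7 \cdot 7 = 9 + 49 = 58$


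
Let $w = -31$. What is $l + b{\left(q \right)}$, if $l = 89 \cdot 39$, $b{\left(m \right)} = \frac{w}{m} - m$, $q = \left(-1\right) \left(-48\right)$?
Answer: $\frac{164273}{48} \approx 3422.4$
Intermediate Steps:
$q = 48$
$b{\left(m \right)} = - m - \frac{31}{m}$ ($b{\left(m \right)} = - \frac{31}{m} - m = - m - \frac{31}{m}$)
$l = 3471$
$l + b{\left(q \right)} = 3471 - \left(48 + \frac{31}{48}\right) = 3471 - \frac{2335}{48} = \frac{164273}{48}$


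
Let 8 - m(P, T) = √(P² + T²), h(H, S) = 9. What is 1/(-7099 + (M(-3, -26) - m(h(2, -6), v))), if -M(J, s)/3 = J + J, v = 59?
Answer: -7089/50250359 - √3562/50250359 ≈ -0.00014226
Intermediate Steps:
M(J, s) = -6*J (M(J, s) = -3*(J + J) = -6*J)
m(P, T) = 8 - √(P² + T²)
1/(-7099 + (M(-3, -26) - m(h(2, -6), v))) = 1/(-7099 + (-6*(-3) - (8 - √(9² + 59²)))) = 1/(-7099 + (18 - (8 - √(81 + 3481)))) = 1/(-7099 + (18 - (8 - √3562))) = 1/(-7099 + (18 + (-8 + √3562))) = 1/(-7099 + (10 + √3562)) = 1/(-7089 + √3562)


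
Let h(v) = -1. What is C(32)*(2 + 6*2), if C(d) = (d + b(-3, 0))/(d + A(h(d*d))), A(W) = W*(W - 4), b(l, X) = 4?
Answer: 504/37 ≈ 13.622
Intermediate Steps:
A(W) = W*(-4 + W)
C(d) = (4 + d)/(5 + d) (C(d) = (d + 4)/(d - (-4 - 1)) = (4 + d)/(d - 1*(-5)) = (4 + d)/(d + 5) = (4 + d)/(5 + d))
C(32)*(2 + 6*2) = ((4 + 32)/(5 + 32))*(2 + 6*2) = (36/37)*(2 + 12) = ((1/37)*36)*14 = (36/37)*14 = 504/37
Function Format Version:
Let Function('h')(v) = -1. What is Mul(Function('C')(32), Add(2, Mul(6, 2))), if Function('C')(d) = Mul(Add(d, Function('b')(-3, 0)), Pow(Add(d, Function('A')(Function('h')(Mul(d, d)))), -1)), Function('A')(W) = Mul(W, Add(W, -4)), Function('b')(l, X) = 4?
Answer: Rational(504, 37) ≈ 13.622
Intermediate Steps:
Function('A')(W) = Mul(W, Add(-4, W))
Function('C')(d) = Mul(Pow(Add(5, d), -1), Add(4, d)) (Function('C')(d) = Mul(Add(d, 4), Pow(Add(d, Mul(-1, Add(-4, -1))), -1)) = Mul(Add(4, d), Pow(Add(d, Mul(-1, -5)), -1)) = Mul(Add(4, d), Pow(Add(d, 5), -1)) = Mul(Add(4, d), Pow(Add(5, d), -1)) = Mul(Pow(Add(5, d), -1), Add(4, d)))
Mul(Function('C')(32), Add(2, Mul(6, 2))) = Mul(Mul(Pow(Add(5, 32), -1), Add(4, 32)), Add(2, Mul(6, 2))) = Mul(Mul(Pow(37, -1), 36), Add(2, 12)) = Mul(Mul(Rational(1, 37), 36), 14) = Mul(Rational(36, 37), 14) = Rational(504, 37)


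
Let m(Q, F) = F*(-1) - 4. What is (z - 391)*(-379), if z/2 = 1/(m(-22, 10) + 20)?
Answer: 444188/3 ≈ 1.4806e+5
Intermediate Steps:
m(Q, F) = -4 - F (m(Q, F) = -F - 4 = -4 - F)
z = 1/3 (z = 2/((-4 - 1*10) + 20) = 2/((-4 - 10) + 20) = 2/(-14 + 20) = 2/6 = 2*(1/6) = 1/3 ≈ 0.33333)
(z - 391)*(-379) = (1/3 - 391)*(-379) = -1172/3*(-379) = 444188/3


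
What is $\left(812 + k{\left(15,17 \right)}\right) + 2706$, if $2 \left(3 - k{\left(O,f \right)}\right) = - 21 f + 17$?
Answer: $3691$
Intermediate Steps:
$k{\left(O,f \right)} = - \frac{11}{2} + \frac{21 f}{2}$ ($k{\left(O,f \right)} = 3 - \frac{- 21 f + 17}{2} = 3 - \frac{17 - 21 f}{2} = 3 + \left(- \frac{17}{2} + \frac{21 f}{2}\right) = - \frac{11}{2} + \frac{21 f}{2}$)
$\left(812 + k{\left(15,17 \right)}\right) + 2706 = \left(812 + \left(- \frac{11}{2} + \frac{21}{2} \cdot 17\right)\right) + 2706 = \left(812 + \left(- \frac{11}{2} + \frac{357}{2}\right)\right) + 2706 = \left(812 + 173\right) + 2706 = 985 + 2706 = 3691$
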